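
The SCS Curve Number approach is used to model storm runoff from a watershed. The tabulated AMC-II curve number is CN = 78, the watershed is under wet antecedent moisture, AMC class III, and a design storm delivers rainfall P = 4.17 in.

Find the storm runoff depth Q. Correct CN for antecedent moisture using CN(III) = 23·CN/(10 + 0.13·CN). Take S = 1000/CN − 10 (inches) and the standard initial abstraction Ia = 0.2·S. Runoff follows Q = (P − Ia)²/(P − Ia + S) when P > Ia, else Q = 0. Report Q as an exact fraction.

Wet (AMC III): CN(III) = 23·78/(10 + 0.13·78) = 1794/(1007/50) = 89700/1007 ≈ 89.076
Retention S: 1000/CN − 10 with CN=89.076 → S = 1100/897 ≈ 1.226 in
Initial abstraction Ia = S/5 = (1100/897)/5 = 220/897 ≈ 0.245 in
P − Ia = 4.170 − 0.245 = 352049/89700 ≈ 3.925 in (> 0, runoff occurs)
Runoff Q = (P−Ia)²/(P−Ia+S) = (3.925)²/(3.925+1.226) = 123938498401/41445795300 ≈ 2.990 in

Q = 123938498401/41445795300 in ≈ 2.990 in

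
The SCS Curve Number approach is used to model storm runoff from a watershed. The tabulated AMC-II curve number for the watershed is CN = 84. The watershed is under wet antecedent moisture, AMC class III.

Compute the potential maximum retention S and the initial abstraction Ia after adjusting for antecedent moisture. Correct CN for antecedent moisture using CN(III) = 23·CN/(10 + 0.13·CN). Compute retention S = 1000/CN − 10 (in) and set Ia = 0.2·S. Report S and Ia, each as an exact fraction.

Adjust CN=84 to AMC III: 23·84/(10 + 0.13·84) → 1932 ÷ (523/25) = 48300/523 ≈ 92.352
Retention S: 1000/CN − 10 with CN=92.352 → S = 400/483 ≈ 0.828 in
Initial abstraction Ia = S/5 = (400/483)/5 = 80/483 ≈ 0.166 in

S = 400/483 in ≈ 0.828 in; Ia = 80/483 in ≈ 0.166 in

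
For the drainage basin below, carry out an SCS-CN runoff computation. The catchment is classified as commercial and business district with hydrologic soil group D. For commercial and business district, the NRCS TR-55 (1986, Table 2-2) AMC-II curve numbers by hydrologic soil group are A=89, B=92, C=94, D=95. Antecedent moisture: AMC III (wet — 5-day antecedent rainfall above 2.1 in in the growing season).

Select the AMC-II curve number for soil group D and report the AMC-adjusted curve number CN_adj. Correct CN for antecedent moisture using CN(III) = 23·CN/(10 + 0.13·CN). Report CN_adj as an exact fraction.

NRCS table: commercial and business district, soil group D → CN(II) = 95
CN(III) from CN(II)=95: (23·95)/(10 + 0.13·95) = 43700/447 ≈ 97.763

CN_adj = 43700/447 ≈ 97.763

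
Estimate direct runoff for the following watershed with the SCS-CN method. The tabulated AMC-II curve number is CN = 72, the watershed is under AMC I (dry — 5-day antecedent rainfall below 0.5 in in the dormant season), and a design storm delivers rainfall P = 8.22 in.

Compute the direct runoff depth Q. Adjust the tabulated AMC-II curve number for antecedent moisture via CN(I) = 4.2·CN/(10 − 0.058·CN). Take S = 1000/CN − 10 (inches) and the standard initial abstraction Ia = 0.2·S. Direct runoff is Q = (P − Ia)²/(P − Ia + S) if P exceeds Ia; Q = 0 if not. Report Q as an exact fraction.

Q = 73908409/28480950 in ≈ 2.595 in

Dry (AMC I): CN(I) = 4.2·72/(10 − 0.058·72) = (1512/5)/(728/125) = 675/13 ≈ 51.923
S = 1000/(675/13) − 10 = 250/27 in ≈ 9.259 in
Ia = 0.2·(250/27) = 50/27 in ≈ 1.852 in
Since P=8.220 > Ia=1.852: effective rainfall P−Ia = 8597/1350 in
Q: (8597/1350)² ÷ (21097/1350) = 73908409/28480950 in (≈ 2.595 in)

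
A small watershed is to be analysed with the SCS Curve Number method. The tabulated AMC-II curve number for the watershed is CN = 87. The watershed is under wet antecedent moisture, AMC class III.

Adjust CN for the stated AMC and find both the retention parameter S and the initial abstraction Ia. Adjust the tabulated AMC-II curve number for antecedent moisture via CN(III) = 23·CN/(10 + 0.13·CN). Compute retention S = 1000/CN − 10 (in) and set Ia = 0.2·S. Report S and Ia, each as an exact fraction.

S = 1300/2001 in ≈ 0.650 in; Ia = 260/2001 in ≈ 0.130 in

CN(III) from CN(II)=87: (23·87)/(10 + 0.13·87) = 200100/2131 ≈ 93.900
Retention S: 1000/CN − 10 with CN=93.900 → S = 1300/2001 ≈ 0.650 in
Ia = 0.2·(1300/2001) = 260/2001 in ≈ 0.130 in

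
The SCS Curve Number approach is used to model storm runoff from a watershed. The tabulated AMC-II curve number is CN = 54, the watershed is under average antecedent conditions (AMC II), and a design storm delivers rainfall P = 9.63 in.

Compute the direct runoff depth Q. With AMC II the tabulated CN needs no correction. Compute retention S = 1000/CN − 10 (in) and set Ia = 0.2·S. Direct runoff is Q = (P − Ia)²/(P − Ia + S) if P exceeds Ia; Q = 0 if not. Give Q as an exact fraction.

Q = 458002801/119882700 in ≈ 3.820 in

CN(II) = 54; AMC II needs no correction.
Max retention: S = 1000/54 − 10 = 230/27 in (≈ 8.519 in)
Ia = 0.2·(230/27) = 46/27 in ≈ 1.704 in
Excess rainfall: 9.630 − 1.704 = 7.926 in; P > Ia so Q > 0
Q = (21401/2700)²/((21401/2700) + 230/27) = (458002801/7290000)/(44401/2700) = 458002801/119882700 in ≈ 3.820 in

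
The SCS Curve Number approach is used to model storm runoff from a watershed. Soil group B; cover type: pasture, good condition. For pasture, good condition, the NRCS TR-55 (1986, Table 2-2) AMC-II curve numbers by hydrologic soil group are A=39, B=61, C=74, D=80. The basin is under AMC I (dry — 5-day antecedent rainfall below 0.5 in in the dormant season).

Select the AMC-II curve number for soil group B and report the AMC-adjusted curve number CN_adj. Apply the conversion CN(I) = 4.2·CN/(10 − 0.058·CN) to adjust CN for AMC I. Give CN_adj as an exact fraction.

CN_adj = 42700/1077 ≈ 39.647

NRCS table: pasture, good condition, soil group B → CN(II) = 61
Adjust CN=61 to AMC I: 4.2·61/(10 − 0.058·61) → (1281/5) ÷ (3231/500) = 42700/1077 ≈ 39.647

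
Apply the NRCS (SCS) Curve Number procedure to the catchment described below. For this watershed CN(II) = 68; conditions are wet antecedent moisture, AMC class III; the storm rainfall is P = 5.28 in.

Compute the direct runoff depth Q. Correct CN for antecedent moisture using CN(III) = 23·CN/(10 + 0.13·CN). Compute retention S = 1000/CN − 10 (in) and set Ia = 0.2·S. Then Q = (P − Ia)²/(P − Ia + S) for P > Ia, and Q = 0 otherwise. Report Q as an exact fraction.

Q = 566725636/165226825 in ≈ 3.430 in

Adjust CN=68 to AMC III: 23·68/(10 + 0.13·68) → 1564 ÷ (471/25) = 39100/471 ≈ 83.015
Retention S: 1000/CN − 10 with CN=83.015 → S = 800/391 ≈ 2.046 in
Ia = 0.2S: 0.2·2.046 = 0.409 in (exactly 160/391)
Excess rainfall: 5.280 − 0.409 = 4.871 in; P > Ia so Q > 0
Runoff Q = (P−Ia)²/(P−Ia+S) = (4.871)²/(4.871+2.046) = 566725636/165226825 ≈ 3.430 in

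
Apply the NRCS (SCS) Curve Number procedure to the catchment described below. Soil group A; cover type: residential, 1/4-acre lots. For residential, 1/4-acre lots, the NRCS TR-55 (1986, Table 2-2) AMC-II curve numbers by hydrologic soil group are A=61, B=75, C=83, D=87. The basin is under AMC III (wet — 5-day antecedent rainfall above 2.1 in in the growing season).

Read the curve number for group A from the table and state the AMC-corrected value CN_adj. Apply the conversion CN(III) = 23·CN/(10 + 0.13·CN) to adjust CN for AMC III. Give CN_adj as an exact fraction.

CN_adj = 140300/1793 ≈ 78.249

NRCS table: residential, 1/4-acre lots, soil group A → CN(II) = 61
Wet (AMC III): CN(III) = 23·61/(10 + 0.13·61) = 1403/(1793/100) = 140300/1793 ≈ 78.249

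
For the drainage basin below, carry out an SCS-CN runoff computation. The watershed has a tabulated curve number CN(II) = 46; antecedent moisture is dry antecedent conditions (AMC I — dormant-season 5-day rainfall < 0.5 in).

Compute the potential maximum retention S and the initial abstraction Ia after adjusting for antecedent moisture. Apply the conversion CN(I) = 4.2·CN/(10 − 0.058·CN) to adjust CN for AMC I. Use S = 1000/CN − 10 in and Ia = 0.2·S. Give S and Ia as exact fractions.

CN(I) from CN(II)=46: (4.2·46)/(10 − 0.058·46) = 16100/611 ≈ 26.350
Max retention: S = 1000/(16100/611) − 10 = 4500/161 in (≈ 27.950 in)
Initial abstraction Ia = S/5 = (4500/161)/5 = 900/161 ≈ 5.590 in

S = 4500/161 in ≈ 27.950 in; Ia = 900/161 in ≈ 5.590 in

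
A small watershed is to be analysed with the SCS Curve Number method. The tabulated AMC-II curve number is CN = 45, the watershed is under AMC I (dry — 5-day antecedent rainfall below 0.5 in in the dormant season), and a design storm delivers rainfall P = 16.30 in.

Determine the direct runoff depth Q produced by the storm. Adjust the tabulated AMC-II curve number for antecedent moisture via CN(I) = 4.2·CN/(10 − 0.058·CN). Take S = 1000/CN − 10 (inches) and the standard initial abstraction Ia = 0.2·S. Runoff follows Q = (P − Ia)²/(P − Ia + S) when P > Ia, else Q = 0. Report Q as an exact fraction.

Adjust CN=45 to AMC I: 4.2·45/(10 − 0.058·45) → 189 ÷ (739/100) = 18900/739 ≈ 25.575
S = 1000/(18900/739) − 10 = 5500/189 in ≈ 29.101 in
Initial abstraction Ia = S/5 = (5500/189)/5 = 1100/189 ≈ 5.820 in
P − Ia = 16.300 − 5.820 = 19807/1890 ≈ 10.480 in (> 0, runoff occurs)
Runoff Q = (P−Ia)²/(P−Ia+S) = (10.480)²/(10.480+29.101) = 392317249/141385230 ≈ 2.775 in

Q = 392317249/141385230 in ≈ 2.775 in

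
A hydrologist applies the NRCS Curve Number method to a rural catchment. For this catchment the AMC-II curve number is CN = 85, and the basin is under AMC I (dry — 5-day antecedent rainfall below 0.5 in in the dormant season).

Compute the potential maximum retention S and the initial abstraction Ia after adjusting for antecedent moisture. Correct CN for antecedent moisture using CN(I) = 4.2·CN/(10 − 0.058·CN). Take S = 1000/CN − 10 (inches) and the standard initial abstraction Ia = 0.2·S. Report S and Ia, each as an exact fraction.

S = 500/119 in ≈ 4.202 in; Ia = 100/119 in ≈ 0.840 in

CN(I) from CN(II)=85: (4.2·85)/(10 − 0.058·85) = 11900/169 ≈ 70.414
S = 1000/(11900/169) − 10 = 500/119 in ≈ 4.202 in
Ia = 0.2S: 0.2·4.202 = 0.840 in (exactly 100/119)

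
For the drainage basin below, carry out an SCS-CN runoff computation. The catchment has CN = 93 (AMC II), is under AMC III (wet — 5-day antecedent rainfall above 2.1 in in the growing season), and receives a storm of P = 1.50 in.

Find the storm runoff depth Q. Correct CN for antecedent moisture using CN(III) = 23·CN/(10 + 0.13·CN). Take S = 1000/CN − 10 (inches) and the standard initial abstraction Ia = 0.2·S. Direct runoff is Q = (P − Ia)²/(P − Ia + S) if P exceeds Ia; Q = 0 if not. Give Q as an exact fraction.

Q = 37662769/32243286 in ≈ 1.168 in

Wet (AMC III): CN(III) = 23·93/(10 + 0.13·93) = 2139/(2209/100) = 213900/2209 ≈ 96.831
S = 1000/(213900/2209) − 10 = 700/2139 in ≈ 0.327 in
Ia = 0.2·(700/2139) = 140/2139 in ≈ 0.065 in
P − Ia = 1.500 − 0.065 = 6137/4278 ≈ 1.435 in (> 0, runoff occurs)
Q = (6137/4278)²/((6137/4278) + 700/2139) = (37662769/18301284)/(7537/4278) = 37662769/32243286 in ≈ 1.168 in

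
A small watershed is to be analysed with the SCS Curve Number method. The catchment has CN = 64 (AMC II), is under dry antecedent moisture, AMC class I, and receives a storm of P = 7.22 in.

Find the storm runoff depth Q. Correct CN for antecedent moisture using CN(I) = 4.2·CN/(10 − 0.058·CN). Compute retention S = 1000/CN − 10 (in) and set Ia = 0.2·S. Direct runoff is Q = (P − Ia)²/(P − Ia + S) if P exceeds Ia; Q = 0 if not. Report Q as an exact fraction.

Q = 10106041/8787800 in ≈ 1.150 in

Dry (AMC I): CN(I) = 4.2·64/(10 − 0.058·64) = (1344/5)/(786/125) = 5600/131 ≈ 42.748
Retention S: 1000/CN − 10 with CN=42.748 → S = 375/28 ≈ 13.393 in
Ia = 0.2·(375/28) = 75/28 in ≈ 2.679 in
Since P=7.220 > Ia=2.679: effective rainfall P−Ia = 3179/700 in
Q = (3179/700)²/((3179/700) + 375/28) = (10106041/490000)/(6277/350) = 10106041/8787800 in ≈ 1.150 in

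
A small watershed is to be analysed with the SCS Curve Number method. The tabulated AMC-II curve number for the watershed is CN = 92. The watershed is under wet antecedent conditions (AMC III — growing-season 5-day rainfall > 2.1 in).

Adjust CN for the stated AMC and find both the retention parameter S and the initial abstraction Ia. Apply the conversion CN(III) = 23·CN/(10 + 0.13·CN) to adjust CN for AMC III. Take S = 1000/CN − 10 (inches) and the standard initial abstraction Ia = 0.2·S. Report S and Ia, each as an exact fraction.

S = 200/529 in ≈ 0.378 in; Ia = 40/529 in ≈ 0.076 in

CN(III) from CN(II)=92: (23·92)/(10 + 0.13·92) = 52900/549 ≈ 96.357
S = 1000/(52900/549) − 10 = 200/529 in ≈ 0.378 in
Ia = 0.2S: 0.2·0.378 = 0.076 in (exactly 40/529)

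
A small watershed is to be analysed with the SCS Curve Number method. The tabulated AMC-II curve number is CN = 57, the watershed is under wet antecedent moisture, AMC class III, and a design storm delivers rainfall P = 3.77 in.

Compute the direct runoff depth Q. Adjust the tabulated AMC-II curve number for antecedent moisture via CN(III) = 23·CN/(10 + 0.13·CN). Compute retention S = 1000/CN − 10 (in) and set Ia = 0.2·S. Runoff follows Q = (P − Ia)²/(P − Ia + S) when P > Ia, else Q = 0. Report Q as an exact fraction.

Q = 166665613009/109894181700 in ≈ 1.517 in

CN(III) from CN(II)=57: (23·57)/(10 + 0.13·57) = 131100/1741 ≈ 75.302
S = 1000/(131100/1741) − 10 = 4300/1311 in ≈ 3.280 in
Initial abstraction Ia = S/5 = (4300/1311)/5 = 860/1311 ≈ 0.656 in
P − Ia = 3.770 − 0.656 = 408247/131100 ≈ 3.114 in (> 0, runoff occurs)
Runoff Q = (P−Ia)²/(P−Ia+S) = (3.114)²/(3.114+3.280) = 166665613009/109894181700 ≈ 1.517 in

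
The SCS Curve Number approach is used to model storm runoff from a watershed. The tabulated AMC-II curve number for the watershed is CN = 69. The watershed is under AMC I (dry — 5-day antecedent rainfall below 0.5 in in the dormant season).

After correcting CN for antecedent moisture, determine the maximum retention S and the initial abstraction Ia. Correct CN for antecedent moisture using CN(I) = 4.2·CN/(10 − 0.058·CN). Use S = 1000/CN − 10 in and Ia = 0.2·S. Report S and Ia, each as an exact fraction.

Adjust CN=69 to AMC I: 4.2·69/(10 − 0.058·69) → (1449/5) ÷ (2999/500) = 144900/2999 ≈ 48.316
S = 1000/(144900/2999) − 10 = 15500/1449 in ≈ 10.697 in
Ia = 0.2S: 0.2·10.697 = 2.139 in (exactly 3100/1449)

S = 15500/1449 in ≈ 10.697 in; Ia = 3100/1449 in ≈ 2.139 in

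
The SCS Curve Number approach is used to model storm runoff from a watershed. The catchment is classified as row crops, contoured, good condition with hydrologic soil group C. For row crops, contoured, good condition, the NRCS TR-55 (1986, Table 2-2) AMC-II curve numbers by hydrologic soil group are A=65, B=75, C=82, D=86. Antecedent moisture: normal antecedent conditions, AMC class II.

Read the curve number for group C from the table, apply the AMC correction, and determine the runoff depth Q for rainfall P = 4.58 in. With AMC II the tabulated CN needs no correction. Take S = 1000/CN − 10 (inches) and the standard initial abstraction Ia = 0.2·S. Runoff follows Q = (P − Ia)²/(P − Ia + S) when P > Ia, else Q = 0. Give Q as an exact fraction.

NRCS table: row crops, contoured, good condition, soil group C → CN(II) = 82
AMC II — tabulated CN = 82 applies directly.
Max retention: S = 1000/82 − 10 = 90/41 in (≈ 2.195 in)
Ia = 0.2·(90/41) = 18/41 in ≈ 0.439 in
Since P=4.580 > Ia=0.439: effective rainfall P−Ia = 8489/2050 in
Q: (8489/2050)² ÷ (12989/2050) = 72063121/26627450 in (≈ 2.706 in)

Q = 72063121/26627450 in ≈ 2.706 in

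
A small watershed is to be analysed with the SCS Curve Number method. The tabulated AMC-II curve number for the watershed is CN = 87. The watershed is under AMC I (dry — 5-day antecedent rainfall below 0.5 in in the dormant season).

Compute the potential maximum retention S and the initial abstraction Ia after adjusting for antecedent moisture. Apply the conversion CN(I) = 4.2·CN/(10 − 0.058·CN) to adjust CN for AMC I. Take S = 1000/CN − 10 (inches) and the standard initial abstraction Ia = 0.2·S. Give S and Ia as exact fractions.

S = 6500/1827 in ≈ 3.558 in; Ia = 1300/1827 in ≈ 0.712 in

CN(I) from CN(II)=87: (4.2·87)/(10 − 0.058·87) = 182700/2477 ≈ 73.759
Retention S: 1000/CN − 10 with CN=73.759 → S = 6500/1827 ≈ 3.558 in
Initial abstraction Ia = S/5 = (6500/1827)/5 = 1300/1827 ≈ 0.712 in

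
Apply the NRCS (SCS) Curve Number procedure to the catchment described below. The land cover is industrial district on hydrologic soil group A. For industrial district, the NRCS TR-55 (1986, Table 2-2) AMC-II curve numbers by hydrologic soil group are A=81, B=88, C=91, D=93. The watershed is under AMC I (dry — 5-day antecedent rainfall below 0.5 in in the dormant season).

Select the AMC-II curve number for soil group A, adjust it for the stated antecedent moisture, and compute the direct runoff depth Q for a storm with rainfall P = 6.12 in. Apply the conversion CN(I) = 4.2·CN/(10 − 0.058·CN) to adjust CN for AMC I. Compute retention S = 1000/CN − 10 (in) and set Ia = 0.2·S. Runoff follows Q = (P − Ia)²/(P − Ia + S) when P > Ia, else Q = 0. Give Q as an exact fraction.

Q = 45263839009/19147008825 in ≈ 2.364 in

NRCS table: industrial district, soil group A → CN(II) = 81
Adjust CN=81 to AMC I: 4.2·81/(10 − 0.058·81) → (1701/5) ÷ (2651/500) = 170100/2651 ≈ 64.164
Max retention: S = 1000/(170100/2651) − 10 = 9500/1701 in (≈ 5.585 in)
Ia = 0.2·(9500/1701) = 1900/1701 in ≈ 1.117 in
Since P=6.120 > Ia=1.117: effective rainfall P−Ia = 212753/42525 in
Q: (212753/42525)² ÷ (450253/42525) = 45263839009/19147008825 in (≈ 2.364 in)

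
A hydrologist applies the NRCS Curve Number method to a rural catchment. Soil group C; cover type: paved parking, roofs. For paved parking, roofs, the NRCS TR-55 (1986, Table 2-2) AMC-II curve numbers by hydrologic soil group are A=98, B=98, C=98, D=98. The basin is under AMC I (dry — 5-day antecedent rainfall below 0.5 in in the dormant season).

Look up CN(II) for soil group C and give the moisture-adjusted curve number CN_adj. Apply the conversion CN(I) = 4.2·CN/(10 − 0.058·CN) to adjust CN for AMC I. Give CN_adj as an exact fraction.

NRCS table: paved parking, roofs, soil group C → CN(II) = 98
Dry (AMC I): CN(I) = 4.2·98/(10 − 0.058·98) = (2058/5)/(1079/250) = 102900/1079 ≈ 95.366

CN_adj = 102900/1079 ≈ 95.366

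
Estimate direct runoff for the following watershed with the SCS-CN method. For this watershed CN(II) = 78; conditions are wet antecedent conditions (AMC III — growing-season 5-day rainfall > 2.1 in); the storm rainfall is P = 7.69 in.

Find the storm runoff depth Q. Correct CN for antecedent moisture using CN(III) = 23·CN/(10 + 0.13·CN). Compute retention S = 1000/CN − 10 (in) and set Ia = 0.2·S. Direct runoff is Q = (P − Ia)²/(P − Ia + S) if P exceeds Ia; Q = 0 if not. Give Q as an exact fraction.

Q = 445947490849/69768032100 in ≈ 6.392 in

CN(III) from CN(II)=78: (23·78)/(10 + 0.13·78) = 89700/1007 ≈ 89.076
Max retention: S = 1000/(89700/1007) − 10 = 1100/897 in (≈ 1.226 in)
Ia = 0.2·(1100/897) = 220/897 in ≈ 0.245 in
Since P=7.690 > Ia=0.245: effective rainfall P−Ia = 667793/89700 in
Runoff Q = (P−Ia)²/(P−Ia+S) = (7.445)²/(7.445+1.226) = 445947490849/69768032100 ≈ 6.392 in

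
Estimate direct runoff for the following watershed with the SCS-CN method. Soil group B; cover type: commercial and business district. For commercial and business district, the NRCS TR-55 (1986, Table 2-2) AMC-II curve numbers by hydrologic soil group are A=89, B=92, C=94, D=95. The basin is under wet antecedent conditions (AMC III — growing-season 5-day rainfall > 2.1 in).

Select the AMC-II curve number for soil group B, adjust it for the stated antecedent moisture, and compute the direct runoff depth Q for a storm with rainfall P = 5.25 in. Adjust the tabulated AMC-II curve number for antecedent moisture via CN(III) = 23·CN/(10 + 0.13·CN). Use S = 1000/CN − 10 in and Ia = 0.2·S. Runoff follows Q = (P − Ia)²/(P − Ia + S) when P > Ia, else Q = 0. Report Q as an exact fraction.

NRCS table: commercial and business district, soil group B → CN(II) = 92
CN(III) from CN(II)=92: (23·92)/(10 + 0.13·92) = 52900/549 ≈ 96.357
Max retention: S = 1000/(52900/549) − 10 = 200/529 in (≈ 0.378 in)
Initial abstraction Ia = S/5 = (200/529)/5 = 40/529 ≈ 0.076 in
Since P=5.250 > Ia=0.076: effective rainfall P−Ia = 10949/2116 in
Q: (10949/2116)² ÷ (11749/2116) = 119880601/24860884 in (≈ 4.822 in)

Q = 119880601/24860884 in ≈ 4.822 in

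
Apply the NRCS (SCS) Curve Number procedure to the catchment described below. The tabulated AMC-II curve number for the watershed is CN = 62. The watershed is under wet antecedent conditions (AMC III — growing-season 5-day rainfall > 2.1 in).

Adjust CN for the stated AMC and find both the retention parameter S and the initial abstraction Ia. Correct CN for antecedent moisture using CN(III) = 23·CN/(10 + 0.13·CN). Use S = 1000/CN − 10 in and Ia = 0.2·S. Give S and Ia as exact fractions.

Adjust CN=62 to AMC III: 23·62/(10 + 0.13·62) → 1426 ÷ (903/50) = 71300/903 ≈ 78.959
Max retention: S = 1000/(71300/903) − 10 = 1900/713 in (≈ 2.665 in)
Ia = 0.2·(1900/713) = 380/713 in ≈ 0.533 in

S = 1900/713 in ≈ 2.665 in; Ia = 380/713 in ≈ 0.533 in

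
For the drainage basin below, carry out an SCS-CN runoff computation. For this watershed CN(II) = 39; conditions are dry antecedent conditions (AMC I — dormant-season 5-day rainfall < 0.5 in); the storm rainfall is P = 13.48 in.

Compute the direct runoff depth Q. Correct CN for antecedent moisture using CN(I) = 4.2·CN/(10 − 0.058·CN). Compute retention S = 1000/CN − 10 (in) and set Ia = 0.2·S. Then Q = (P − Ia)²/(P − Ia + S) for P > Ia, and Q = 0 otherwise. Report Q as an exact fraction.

CN(I) from CN(II)=39: (4.2·39)/(10 − 0.058·39) = 81900/3869 ≈ 21.168
Max retention: S = 1000/(81900/3869) − 10 = 30500/819 in (≈ 37.241 in)
Ia = 0.2S: 0.2·37.241 = 7.448 in (exactly 6100/819)
Excess rainfall: 13.480 − 7.448 = 6.032 in; P > Ia so Q > 0
Q = (123503/20475)²/((123503/20475) + 30500/819) = (15252991009/419225625)/(886003/20475) = 15252991009/18140911425 in ≈ 0.841 in

Q = 15252991009/18140911425 in ≈ 0.841 in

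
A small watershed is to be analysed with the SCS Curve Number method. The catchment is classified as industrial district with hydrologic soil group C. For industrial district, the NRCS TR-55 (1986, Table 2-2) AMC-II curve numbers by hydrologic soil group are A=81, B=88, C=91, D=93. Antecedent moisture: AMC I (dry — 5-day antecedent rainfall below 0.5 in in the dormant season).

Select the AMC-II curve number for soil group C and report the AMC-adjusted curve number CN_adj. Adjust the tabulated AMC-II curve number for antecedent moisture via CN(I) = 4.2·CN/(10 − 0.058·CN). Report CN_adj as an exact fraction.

NRCS table: industrial district, soil group C → CN(II) = 91
Adjust CN=91 to AMC I: 4.2·91/(10 − 0.058·91) → (1911/5) ÷ (2361/500) = 63700/787 ≈ 80.940

CN_adj = 63700/787 ≈ 80.940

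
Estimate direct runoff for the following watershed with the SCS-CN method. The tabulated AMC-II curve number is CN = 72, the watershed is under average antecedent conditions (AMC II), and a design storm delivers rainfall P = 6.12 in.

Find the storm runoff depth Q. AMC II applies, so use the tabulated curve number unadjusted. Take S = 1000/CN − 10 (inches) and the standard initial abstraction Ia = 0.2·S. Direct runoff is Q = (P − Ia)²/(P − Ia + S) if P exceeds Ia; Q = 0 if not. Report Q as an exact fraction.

Q = 1444804/467325 in ≈ 3.092 in

CN(II) = 72; AMC II needs no correction.
Retention S: 1000/CN − 10 with CN=72.000 → S = 35/9 ≈ 3.889 in
Ia = 0.2·(35/9) = 7/9 in ≈ 0.778 in
P − Ia = 6.120 − 0.778 = 1202/225 ≈ 5.342 in (> 0, runoff occurs)
Q: (1202/225)² ÷ (2077/225) = 1444804/467325 in (≈ 3.092 in)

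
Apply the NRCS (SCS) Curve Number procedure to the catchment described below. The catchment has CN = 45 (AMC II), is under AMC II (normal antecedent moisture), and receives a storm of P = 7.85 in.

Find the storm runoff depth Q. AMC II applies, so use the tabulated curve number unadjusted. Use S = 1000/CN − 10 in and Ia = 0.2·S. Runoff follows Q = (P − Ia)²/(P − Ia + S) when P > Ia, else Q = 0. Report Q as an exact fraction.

Q = 946729/571140 in ≈ 1.658 in

AMC II — tabulated CN = 45 applies directly.
Max retention: S = 1000/45 − 10 = 110/9 in (≈ 12.222 in)
Ia = 0.2S: 0.2·12.222 = 2.444 in (exactly 22/9)
P − Ia = 7.850 − 2.444 = 973/180 ≈ 5.406 in (> 0, runoff occurs)
Runoff Q = (P−Ia)²/(P−Ia+S) = (5.406)²/(5.406+12.222) = 946729/571140 ≈ 1.658 in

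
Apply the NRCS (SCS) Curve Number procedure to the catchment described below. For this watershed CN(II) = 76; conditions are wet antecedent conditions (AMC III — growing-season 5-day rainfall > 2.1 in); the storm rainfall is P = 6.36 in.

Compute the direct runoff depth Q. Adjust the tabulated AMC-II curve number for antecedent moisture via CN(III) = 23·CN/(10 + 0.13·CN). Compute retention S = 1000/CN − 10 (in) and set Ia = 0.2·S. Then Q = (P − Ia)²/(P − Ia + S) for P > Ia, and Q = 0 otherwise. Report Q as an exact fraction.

Q = 1473329763/296733925 in ≈ 4.965 in

Adjust CN=76 to AMC III: 23·76/(10 + 0.13·76) → 1748 ÷ (497/25) = 43700/497 ≈ 87.928
Max retention: S = 1000/(43700/497) − 10 = 600/437 in (≈ 1.373 in)
Ia = 0.2S: 0.2·1.373 = 0.275 in (exactly 120/437)
P − Ia = 6.360 − 0.275 = 66483/10925 ≈ 6.085 in (> 0, runoff occurs)
Q = (66483/10925)²/((66483/10925) + 600/437) = (4419989289/119355625)/(81483/10925) = 1473329763/296733925 in ≈ 4.965 in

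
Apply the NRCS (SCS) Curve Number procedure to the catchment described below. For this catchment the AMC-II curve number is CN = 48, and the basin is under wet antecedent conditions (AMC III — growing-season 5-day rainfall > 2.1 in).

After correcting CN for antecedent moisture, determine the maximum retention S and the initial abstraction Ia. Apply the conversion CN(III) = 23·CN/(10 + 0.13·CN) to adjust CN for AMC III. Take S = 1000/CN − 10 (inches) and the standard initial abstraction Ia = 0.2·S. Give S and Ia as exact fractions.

S = 325/69 in ≈ 4.710 in; Ia = 65/69 in ≈ 0.942 in

CN(III) from CN(II)=48: (23·48)/(10 + 0.13·48) = 13800/203 ≈ 67.980
S = 1000/(13800/203) − 10 = 325/69 in ≈ 4.710 in
Ia = 0.2·(325/69) = 65/69 in ≈ 0.942 in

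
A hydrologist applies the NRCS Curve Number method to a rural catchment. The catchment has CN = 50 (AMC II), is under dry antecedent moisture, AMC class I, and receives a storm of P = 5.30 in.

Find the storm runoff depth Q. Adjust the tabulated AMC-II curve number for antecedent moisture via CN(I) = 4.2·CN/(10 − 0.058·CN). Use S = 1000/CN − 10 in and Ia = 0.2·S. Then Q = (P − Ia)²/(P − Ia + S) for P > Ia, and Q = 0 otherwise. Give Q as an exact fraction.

Adjust CN=50 to AMC I: 4.2·50/(10 − 0.058·50) → 210 ÷ (71/10) = 2100/71 ≈ 29.577
Max retention: S = 1000/(2100/71) − 10 = 500/21 in (≈ 23.810 in)
Ia = 0.2S: 0.2·23.810 = 4.762 in (exactly 100/21)
P − Ia = 5.300 − 4.762 = 113/210 ≈ 0.538 in (> 0, runoff occurs)
Q = (113/210)²/((113/210) + 500/21) = (12769/44100)/(5113/210) = 12769/1073730 in ≈ 0.012 in

Q = 12769/1073730 in ≈ 0.012 in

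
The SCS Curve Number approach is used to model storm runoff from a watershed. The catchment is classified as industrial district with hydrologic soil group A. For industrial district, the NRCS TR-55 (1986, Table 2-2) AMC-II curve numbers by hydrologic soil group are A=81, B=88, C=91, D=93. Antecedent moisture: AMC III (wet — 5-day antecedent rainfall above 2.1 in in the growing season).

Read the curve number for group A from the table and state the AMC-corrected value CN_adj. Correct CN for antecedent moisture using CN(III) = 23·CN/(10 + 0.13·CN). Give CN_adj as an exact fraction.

NRCS table: industrial district, soil group A → CN(II) = 81
Adjust CN=81 to AMC III: 23·81/(10 + 0.13·81) → 1863 ÷ (2053/100) = 186300/2053 ≈ 90.745

CN_adj = 186300/2053 ≈ 90.745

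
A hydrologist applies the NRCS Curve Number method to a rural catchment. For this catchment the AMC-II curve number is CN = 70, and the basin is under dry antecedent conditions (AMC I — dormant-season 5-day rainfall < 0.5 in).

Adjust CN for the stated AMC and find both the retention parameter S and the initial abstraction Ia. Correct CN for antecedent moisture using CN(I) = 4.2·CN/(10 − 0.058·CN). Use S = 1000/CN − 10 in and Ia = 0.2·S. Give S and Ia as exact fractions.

S = 500/49 in ≈ 10.204 in; Ia = 100/49 in ≈ 2.041 in

Dry (AMC I): CN(I) = 4.2·70/(10 − 0.058·70) = 294/(297/50) = 4900/99 ≈ 49.495
Retention S: 1000/CN − 10 with CN=49.495 → S = 500/49 ≈ 10.204 in
Ia = 0.2S: 0.2·10.204 = 2.041 in (exactly 100/49)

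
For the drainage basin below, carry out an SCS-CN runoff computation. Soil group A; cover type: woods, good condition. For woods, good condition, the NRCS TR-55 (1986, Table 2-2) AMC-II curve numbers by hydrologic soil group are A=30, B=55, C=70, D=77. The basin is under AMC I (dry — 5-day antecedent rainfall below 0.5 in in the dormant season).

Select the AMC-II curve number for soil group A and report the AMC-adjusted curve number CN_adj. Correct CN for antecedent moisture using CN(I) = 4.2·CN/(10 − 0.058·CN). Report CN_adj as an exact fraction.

CN_adj = 900/59 ≈ 15.254

NRCS table: woods, good condition, soil group A → CN(II) = 30
Adjust CN=30 to AMC I: 4.2·30/(10 − 0.058·30) → 126 ÷ (413/50) = 900/59 ≈ 15.254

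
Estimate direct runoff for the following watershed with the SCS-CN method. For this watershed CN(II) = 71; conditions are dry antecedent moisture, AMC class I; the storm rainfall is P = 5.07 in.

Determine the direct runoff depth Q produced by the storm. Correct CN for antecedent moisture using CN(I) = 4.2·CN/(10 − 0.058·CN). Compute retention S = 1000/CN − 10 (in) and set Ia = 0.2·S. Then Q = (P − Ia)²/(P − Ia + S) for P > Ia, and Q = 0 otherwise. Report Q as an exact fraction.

Q = 217097287969/285666206700 in ≈ 0.760 in

Dry (AMC I): CN(I) = 4.2·71/(10 − 0.058·71) = (1491/5)/(2941/500) = 149100/2941 ≈ 50.697
Retention S: 1000/CN − 10 with CN=50.697 → S = 14500/1491 ≈ 9.725 in
Initial abstraction Ia = S/5 = (14500/1491)/5 = 2900/1491 ≈ 1.945 in
Since P=5.070 > Ia=1.945: effective rainfall P−Ia = 465937/149100 in
Runoff Q = (P−Ia)²/(P−Ia+S) = (3.125)²/(3.125+9.725) = 217097287969/285666206700 ≈ 0.760 in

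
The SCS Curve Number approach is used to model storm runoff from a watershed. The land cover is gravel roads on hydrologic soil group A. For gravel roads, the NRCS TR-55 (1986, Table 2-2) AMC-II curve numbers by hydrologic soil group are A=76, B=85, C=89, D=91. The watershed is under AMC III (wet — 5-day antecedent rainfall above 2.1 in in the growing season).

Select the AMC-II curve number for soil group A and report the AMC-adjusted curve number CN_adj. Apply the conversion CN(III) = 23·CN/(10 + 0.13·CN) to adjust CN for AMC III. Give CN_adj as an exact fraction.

NRCS table: gravel roads, soil group A → CN(II) = 76
CN(III) from CN(II)=76: (23·76)/(10 + 0.13·76) = 43700/497 ≈ 87.928

CN_adj = 43700/497 ≈ 87.928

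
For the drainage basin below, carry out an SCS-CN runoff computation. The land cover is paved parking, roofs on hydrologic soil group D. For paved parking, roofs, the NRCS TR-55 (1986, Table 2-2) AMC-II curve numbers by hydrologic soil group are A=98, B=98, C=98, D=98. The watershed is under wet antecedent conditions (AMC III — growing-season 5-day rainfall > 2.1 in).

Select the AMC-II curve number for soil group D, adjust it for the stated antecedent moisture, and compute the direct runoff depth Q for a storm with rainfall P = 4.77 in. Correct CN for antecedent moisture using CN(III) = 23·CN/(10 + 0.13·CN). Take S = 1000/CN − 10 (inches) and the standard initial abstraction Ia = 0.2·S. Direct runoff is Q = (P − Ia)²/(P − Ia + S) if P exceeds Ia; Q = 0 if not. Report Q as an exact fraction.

Q = 286844865241/61486753300 in ≈ 4.665 in

NRCS table: paved parking, roofs, soil group D → CN(II) = 98
Wet (AMC III): CN(III) = 23·98/(10 + 0.13·98) = 2254/(1137/50) = 112700/1137 ≈ 99.120
Max retention: S = 1000/(112700/1137) − 10 = 100/1127 in (≈ 0.089 in)
Initial abstraction Ia = S/5 = (100/1127)/5 = 20/1127 ≈ 0.018 in
Since P=4.770 > Ia=0.018: effective rainfall P−Ia = 535579/112700 in
Q: (535579/112700)² ÷ (545579/112700) = 286844865241/61486753300 in (≈ 4.665 in)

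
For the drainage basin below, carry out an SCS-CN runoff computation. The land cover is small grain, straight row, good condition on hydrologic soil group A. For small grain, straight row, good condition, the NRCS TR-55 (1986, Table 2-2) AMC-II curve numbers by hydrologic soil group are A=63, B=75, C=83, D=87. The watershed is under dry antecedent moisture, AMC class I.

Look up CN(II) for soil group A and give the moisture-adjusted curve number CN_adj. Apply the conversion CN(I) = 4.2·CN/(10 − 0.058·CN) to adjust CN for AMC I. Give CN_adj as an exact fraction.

NRCS table: small grain, straight row, good condition, soil group A → CN(II) = 63
Dry (AMC I): CN(I) = 4.2·63/(10 − 0.058·63) = (1323/5)/(3173/500) = 132300/3173 ≈ 41.696

CN_adj = 132300/3173 ≈ 41.696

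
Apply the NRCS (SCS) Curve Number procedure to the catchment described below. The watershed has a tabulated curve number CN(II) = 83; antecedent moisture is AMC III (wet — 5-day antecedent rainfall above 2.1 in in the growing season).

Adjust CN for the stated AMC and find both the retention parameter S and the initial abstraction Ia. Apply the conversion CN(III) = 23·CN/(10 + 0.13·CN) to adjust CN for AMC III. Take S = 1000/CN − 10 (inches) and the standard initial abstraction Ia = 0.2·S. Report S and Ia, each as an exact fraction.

Wet (AMC III): CN(III) = 23·83/(10 + 0.13·83) = 1909/(2079/100) = 190900/2079 ≈ 91.823
Retention S: 1000/CN − 10 with CN=91.823 → S = 1700/1909 ≈ 0.891 in
Ia = 0.2S: 0.2·0.891 = 0.178 in (exactly 340/1909)

S = 1700/1909 in ≈ 0.891 in; Ia = 340/1909 in ≈ 0.178 in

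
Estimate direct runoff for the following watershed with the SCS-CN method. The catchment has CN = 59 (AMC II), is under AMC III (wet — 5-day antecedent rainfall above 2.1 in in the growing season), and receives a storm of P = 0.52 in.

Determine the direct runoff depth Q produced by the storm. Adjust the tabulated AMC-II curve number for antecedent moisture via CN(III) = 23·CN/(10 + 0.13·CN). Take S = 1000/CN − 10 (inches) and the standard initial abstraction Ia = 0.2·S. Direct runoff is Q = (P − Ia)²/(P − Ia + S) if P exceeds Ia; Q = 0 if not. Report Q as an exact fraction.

Q = 0 in ≈ 0.000 in

Wet (AMC III): CN(III) = 23·59/(10 + 0.13·59) = 1357/(1767/100) = 135700/1767 ≈ 76.797
S = 1000/(135700/1767) − 10 = 4100/1357 in ≈ 3.021 in
Ia = 0.2·(4100/1357) = 820/1357 in ≈ 0.604 in
P = 0.520 ≤ Ia = 0.604 in: entire storm abstracted, Q = 0.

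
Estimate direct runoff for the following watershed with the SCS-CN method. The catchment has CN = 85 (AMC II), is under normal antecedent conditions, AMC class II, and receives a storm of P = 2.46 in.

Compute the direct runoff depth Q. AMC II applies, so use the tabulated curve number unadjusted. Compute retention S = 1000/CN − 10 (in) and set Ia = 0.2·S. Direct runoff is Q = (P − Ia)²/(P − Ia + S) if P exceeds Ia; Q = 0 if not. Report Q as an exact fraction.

AMC II — tabulated CN = 85 applies directly.
Retention S: 1000/CN − 10 with CN=85.000 → S = 30/17 ≈ 1.765 in
Ia = 0.2S: 0.2·1.765 = 0.353 in (exactly 6/17)
P − Ia = 2.460 − 0.353 = 1791/850 ≈ 2.107 in (> 0, runoff occurs)
Q: (1791/850)² ÷ (3291/850) = 1069227/932450 in (≈ 1.147 in)

Q = 1069227/932450 in ≈ 1.147 in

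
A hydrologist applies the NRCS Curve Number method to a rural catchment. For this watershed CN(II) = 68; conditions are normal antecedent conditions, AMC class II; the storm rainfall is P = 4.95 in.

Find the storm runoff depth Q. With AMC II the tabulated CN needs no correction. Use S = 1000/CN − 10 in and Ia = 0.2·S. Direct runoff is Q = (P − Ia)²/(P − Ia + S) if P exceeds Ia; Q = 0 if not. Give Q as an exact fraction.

Q = 1857769/1007420 in ≈ 1.844 in

AMC II — tabulated CN = 68 applies directly.
Retention S: 1000/CN − 10 with CN=68.000 → S = 80/17 ≈ 4.706 in
Ia = 0.2S: 0.2·4.706 = 0.941 in (exactly 16/17)
Excess rainfall: 4.950 − 0.941 = 4.009 in; P > Ia so Q > 0
Runoff Q = (P−Ia)²/(P−Ia+S) = (4.009)²/(4.009+4.706) = 1857769/1007420 ≈ 1.844 in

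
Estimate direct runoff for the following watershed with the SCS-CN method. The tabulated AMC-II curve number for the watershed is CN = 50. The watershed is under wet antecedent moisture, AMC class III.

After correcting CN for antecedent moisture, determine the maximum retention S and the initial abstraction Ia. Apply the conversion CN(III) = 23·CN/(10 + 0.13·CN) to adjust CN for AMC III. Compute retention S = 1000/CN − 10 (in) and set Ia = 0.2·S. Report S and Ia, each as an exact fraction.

Wet (AMC III): CN(III) = 23·50/(10 + 0.13·50) = 1150/(33/2) = 2300/33 ≈ 69.697
Max retention: S = 1000/(2300/33) − 10 = 100/23 in (≈ 4.348 in)
Initial abstraction Ia = S/5 = (100/23)/5 = 20/23 ≈ 0.870 in

S = 100/23 in ≈ 4.348 in; Ia = 20/23 in ≈ 0.870 in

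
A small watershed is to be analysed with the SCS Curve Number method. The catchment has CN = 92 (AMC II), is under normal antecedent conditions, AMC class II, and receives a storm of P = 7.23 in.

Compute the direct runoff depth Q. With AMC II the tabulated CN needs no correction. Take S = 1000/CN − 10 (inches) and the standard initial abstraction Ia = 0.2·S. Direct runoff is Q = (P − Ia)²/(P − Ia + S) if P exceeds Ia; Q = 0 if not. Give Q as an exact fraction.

Q = 263380441/41926700 in ≈ 6.282 in

AMC II — tabulated CN = 92 applies directly.
Retention S: 1000/CN − 10 with CN=92.000 → S = 20/23 ≈ 0.870 in
Ia = 0.2S: 0.2·0.870 = 0.174 in (exactly 4/23)
Excess rainfall: 7.230 − 0.174 = 7.056 in; P > Ia so Q > 0
Runoff Q = (P−Ia)²/(P−Ia+S) = (7.056)²/(7.056+0.870) = 263380441/41926700 ≈ 6.282 in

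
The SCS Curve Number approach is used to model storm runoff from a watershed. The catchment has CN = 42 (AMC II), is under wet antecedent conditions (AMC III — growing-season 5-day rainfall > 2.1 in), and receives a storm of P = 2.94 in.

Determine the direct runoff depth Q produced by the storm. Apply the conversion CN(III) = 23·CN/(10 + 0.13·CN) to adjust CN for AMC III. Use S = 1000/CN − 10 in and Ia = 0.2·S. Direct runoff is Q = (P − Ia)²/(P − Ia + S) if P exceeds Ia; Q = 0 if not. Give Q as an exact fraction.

Wet (AMC III): CN(III) = 23·42/(10 + 0.13·42) = 966/(773/50) = 48300/773 ≈ 62.484
Retention S: 1000/CN − 10 with CN=62.484 → S = 2900/483 ≈ 6.004 in
Ia = 0.2S: 0.2·6.004 = 1.201 in (exactly 580/483)
P − Ia = 2.940 − 1.201 = 42001/24150 ≈ 1.739 in (> 0, runoff occurs)
Runoff Q = (P−Ia)²/(P−Ia+S) = (1.739)²/(1.739+6.004) = 1764084001/4516074150 ≈ 0.391 in

Q = 1764084001/4516074150 in ≈ 0.391 in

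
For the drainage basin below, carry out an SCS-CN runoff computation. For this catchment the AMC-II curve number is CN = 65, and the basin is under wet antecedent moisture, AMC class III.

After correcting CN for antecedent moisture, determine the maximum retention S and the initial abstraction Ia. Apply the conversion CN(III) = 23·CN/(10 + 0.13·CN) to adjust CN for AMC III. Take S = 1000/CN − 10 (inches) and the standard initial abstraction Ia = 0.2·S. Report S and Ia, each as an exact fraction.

S = 700/299 in ≈ 2.341 in; Ia = 140/299 in ≈ 0.468 in

Wet (AMC III): CN(III) = 23·65/(10 + 0.13·65) = 1495/(369/20) = 29900/369 ≈ 81.030
S = 1000/(29900/369) − 10 = 700/299 in ≈ 2.341 in
Ia = 0.2·(700/299) = 140/299 in ≈ 0.468 in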